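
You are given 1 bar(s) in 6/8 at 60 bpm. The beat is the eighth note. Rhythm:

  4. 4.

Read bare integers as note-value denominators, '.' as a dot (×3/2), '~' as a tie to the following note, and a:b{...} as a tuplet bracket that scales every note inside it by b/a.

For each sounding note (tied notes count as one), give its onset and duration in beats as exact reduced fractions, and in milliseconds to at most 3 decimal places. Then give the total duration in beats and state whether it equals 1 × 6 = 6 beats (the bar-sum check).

1) 0.0ms=0b +3000.0ms=3b
2) 3000.0ms=3b +3000.0ms=3b
Σ=6b of 6 (60bpm 6/8) — PASS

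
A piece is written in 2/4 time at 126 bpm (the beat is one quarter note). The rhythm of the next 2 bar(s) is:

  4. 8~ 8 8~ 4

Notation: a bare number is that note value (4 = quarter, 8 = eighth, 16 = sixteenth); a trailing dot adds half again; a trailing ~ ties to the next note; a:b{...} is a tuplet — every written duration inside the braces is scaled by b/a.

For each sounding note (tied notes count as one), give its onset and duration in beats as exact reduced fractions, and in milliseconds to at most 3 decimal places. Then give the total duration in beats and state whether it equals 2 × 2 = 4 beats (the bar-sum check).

1) 0.0ms=0b +714.286ms=3/2b
2) 714.286ms=3/2b +476.19ms=1b
3) 1190.476ms=5/2b +714.286ms=3/2b
Σ=4b of 4 (126bpm 2/4) — PASS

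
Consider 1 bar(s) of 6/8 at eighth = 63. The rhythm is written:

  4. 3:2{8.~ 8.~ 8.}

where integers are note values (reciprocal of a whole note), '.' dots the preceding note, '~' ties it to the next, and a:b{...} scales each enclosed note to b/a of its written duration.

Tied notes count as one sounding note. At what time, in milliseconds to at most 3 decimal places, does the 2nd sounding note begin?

note 2 onset = 3b = 2857.143ms

1. 0.0ms @ 0 + 2857.143ms (3)
2. 2857.143ms @ 3 + 2857.143ms (3)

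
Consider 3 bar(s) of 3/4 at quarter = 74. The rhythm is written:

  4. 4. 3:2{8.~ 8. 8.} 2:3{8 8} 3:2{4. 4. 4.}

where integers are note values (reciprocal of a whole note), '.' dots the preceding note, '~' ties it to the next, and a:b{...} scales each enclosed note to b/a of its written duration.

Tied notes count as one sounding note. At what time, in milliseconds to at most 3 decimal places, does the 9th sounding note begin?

1. 0.0ms @ 0 + 1216.216ms (3/2)
2. 1216.216ms @ 3/2 + 1216.216ms (3/2)
3. 2432.432ms @ 3 + 810.811ms (1)
4. 3243.243ms @ 4 + 405.405ms (1/2)
5. 3648.649ms @ 9/2 + 608.108ms (3/4)
6. 4256.757ms @ 21/4 + 608.108ms (3/4)
7. 4864.865ms @ 6 + 810.811ms (1)
8. 5675.676ms @ 7 + 810.811ms (1)
9. 6486.486ms @ 8 + 810.811ms (1)

note 9 onset = 8b = 6486.486ms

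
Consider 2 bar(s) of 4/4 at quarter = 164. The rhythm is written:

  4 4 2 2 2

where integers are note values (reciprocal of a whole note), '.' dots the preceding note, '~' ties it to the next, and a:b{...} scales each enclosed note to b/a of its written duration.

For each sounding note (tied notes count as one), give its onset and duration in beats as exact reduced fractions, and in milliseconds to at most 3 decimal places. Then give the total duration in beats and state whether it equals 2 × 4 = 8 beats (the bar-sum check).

1) 0.0ms=0b +365.854ms=1b
2) 365.854ms=1b +365.854ms=1b
3) 731.707ms=2b +731.707ms=2b
4) 1463.415ms=4b +731.707ms=2b
5) 2195.122ms=6b +731.707ms=2b
Σ=8b of 8 (164bpm 4/4) — PASS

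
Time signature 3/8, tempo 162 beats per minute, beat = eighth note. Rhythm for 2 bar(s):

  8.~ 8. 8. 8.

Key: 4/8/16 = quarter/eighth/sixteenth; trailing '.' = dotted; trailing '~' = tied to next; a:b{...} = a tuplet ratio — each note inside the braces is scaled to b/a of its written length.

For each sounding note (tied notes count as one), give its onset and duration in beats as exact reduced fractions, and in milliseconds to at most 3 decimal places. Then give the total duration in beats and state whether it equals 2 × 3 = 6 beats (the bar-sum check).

1) 0.0ms=0b +1111.111ms=3b
2) 1111.111ms=3b +555.556ms=3/2b
3) 1666.667ms=9/2b +555.556ms=3/2b
Σ=6b of 6 (162bpm 3/8) — PASS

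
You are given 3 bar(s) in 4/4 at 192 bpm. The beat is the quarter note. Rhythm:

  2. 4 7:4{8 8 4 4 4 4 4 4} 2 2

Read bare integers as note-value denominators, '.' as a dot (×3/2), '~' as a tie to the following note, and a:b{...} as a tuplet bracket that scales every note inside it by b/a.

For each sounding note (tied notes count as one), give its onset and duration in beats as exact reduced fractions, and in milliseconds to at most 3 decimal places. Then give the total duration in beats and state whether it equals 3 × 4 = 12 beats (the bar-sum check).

1) 0.0ms=0b +937.5ms=3b
2) 937.5ms=3b +312.5ms=1b
3) 1250.0ms=4b +89.286ms=2/7b
4) 1339.286ms=30/7b +89.286ms=2/7b
5) 1428.571ms=32/7b +178.571ms=4/7b
6) 1607.143ms=36/7b +178.571ms=4/7b
7) 1785.714ms=40/7b +178.571ms=4/7b
8) 1964.286ms=44/7b +178.571ms=4/7b
9) 2142.857ms=48/7b +178.571ms=4/7b
10) 2321.429ms=52/7b +178.571ms=4/7b
11) 2500.0ms=8b +625.0ms=2b
12) 3125.0ms=10b +625.0ms=2b
Σ=12b of 12 (192bpm 4/4) — PASS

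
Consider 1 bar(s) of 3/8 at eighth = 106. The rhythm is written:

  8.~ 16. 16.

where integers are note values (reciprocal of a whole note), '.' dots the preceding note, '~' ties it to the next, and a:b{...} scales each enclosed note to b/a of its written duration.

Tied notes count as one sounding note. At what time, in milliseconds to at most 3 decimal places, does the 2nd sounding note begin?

1. 0.0ms @ 0 + 1273.585ms (9/4)
2. 1273.585ms @ 9/4 + 424.528ms (3/4)

note 2 onset = 9/4b = 1273.585ms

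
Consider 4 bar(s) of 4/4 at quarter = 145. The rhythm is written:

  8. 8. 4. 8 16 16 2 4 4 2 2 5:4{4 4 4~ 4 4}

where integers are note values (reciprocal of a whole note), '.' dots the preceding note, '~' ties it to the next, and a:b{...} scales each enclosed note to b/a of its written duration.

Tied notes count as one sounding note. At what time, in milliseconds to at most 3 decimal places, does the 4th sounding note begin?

1. 0.0ms @ 0 + 310.345ms (3/4)
2. 310.345ms @ 3/4 + 310.345ms (3/4)
3. 620.69ms @ 3/2 + 620.69ms (3/2)
4. 1241.379ms @ 3 + 206.897ms (1/2)
5. 1448.276ms @ 7/2 + 103.448ms (1/4)
6. 1551.724ms @ 15/4 + 103.448ms (1/4)
7. 1655.172ms @ 4 + 827.586ms (2)
8. 2482.759ms @ 6 + 413.793ms (1)
9. 2896.552ms @ 7 + 413.793ms (1)
10. 3310.345ms @ 8 + 827.586ms (2)
11. 4137.931ms @ 10 + 827.586ms (2)
12. 4965.517ms @ 12 + 331.034ms (4/5)
13. 5296.552ms @ 64/5 + 331.034ms (4/5)
14. 5627.586ms @ 68/5 + 662.069ms (8/5)
15. 6289.655ms @ 76/5 + 331.034ms (4/5)

note 4 onset = 3b = 1241.379ms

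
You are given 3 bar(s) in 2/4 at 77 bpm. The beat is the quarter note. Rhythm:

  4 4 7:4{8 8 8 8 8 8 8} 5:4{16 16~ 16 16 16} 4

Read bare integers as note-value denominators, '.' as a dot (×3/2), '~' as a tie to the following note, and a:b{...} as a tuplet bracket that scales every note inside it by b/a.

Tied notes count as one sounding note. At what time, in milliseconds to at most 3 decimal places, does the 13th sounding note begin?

1. 0.0ms @ 0 + 779.221ms (1)
2. 779.221ms @ 1 + 779.221ms (1)
3. 1558.442ms @ 2 + 222.635ms (2/7)
4. 1781.076ms @ 16/7 + 222.635ms (2/7)
5. 2003.711ms @ 18/7 + 222.635ms (2/7)
6. 2226.345ms @ 20/7 + 222.635ms (2/7)
7. 2448.98ms @ 22/7 + 222.635ms (2/7)
8. 2671.614ms @ 24/7 + 222.635ms (2/7)
9. 2894.249ms @ 26/7 + 222.635ms (2/7)
10. 3116.883ms @ 4 + 155.844ms (1/5)
11. 3272.727ms @ 21/5 + 311.688ms (2/5)
12. 3584.416ms @ 23/5 + 155.844ms (1/5)
13. 3740.26ms @ 24/5 + 155.844ms (1/5)
14. 3896.104ms @ 5 + 779.221ms (1)

note 13 onset = 24/5b = 3740.26ms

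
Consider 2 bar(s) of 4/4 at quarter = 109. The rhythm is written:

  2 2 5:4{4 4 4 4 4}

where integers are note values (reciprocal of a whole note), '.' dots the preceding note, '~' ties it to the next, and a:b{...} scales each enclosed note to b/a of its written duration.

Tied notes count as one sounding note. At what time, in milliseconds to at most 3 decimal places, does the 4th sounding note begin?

note 4 onset = 24/5b = 2642.202ms

1. 0.0ms @ 0 + 1100.917ms (2)
2. 1100.917ms @ 2 + 1100.917ms (2)
3. 2201.835ms @ 4 + 440.367ms (4/5)
4. 2642.202ms @ 24/5 + 440.367ms (4/5)
5. 3082.569ms @ 28/5 + 440.367ms (4/5)
6. 3522.936ms @ 32/5 + 440.367ms (4/5)
7. 3963.303ms @ 36/5 + 440.367ms (4/5)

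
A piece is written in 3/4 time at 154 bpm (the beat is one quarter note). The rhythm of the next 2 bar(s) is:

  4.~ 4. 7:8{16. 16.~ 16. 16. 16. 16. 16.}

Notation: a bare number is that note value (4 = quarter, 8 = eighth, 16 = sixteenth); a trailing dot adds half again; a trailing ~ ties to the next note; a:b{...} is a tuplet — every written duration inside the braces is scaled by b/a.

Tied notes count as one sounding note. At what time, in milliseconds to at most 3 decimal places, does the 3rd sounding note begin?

1. 0.0ms @ 0 + 1168.831ms (3)
2. 1168.831ms @ 3 + 166.976ms (3/7)
3. 1335.807ms @ 24/7 + 333.952ms (6/7)
4. 1669.759ms @ 30/7 + 166.976ms (3/7)
5. 1836.735ms @ 33/7 + 166.976ms (3/7)
6. 2003.711ms @ 36/7 + 166.976ms (3/7)
7. 2170.686ms @ 39/7 + 166.976ms (3/7)

note 3 onset = 24/7b = 1335.807ms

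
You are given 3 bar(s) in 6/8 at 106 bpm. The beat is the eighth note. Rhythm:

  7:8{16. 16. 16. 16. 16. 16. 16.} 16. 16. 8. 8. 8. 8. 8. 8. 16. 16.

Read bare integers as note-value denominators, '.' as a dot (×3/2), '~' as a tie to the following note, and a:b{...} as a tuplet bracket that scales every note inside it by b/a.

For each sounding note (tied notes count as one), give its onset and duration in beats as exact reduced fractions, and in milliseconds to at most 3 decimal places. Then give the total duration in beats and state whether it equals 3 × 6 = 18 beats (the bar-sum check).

1) 0.0ms=0b +485.175ms=6/7b
2) 485.175ms=6/7b +485.175ms=6/7b
3) 970.35ms=12/7b +485.175ms=6/7b
4) 1455.526ms=18/7b +485.175ms=6/7b
5) 1940.701ms=24/7b +485.175ms=6/7b
6) 2425.876ms=30/7b +485.175ms=6/7b
7) 2911.051ms=36/7b +485.175ms=6/7b
8) 3396.226ms=6b +424.528ms=3/4b
9) 3820.755ms=27/4b +424.528ms=3/4b
10) 4245.283ms=15/2b +849.057ms=3/2b
11) 5094.34ms=9b +849.057ms=3/2b
12) 5943.396ms=21/2b +849.057ms=3/2b
13) 6792.453ms=12b +849.057ms=3/2b
14) 7641.509ms=27/2b +849.057ms=3/2b
15) 8490.566ms=15b +849.057ms=3/2b
16) 9339.623ms=33/2b +424.528ms=3/4b
17) 9764.151ms=69/4b +424.528ms=3/4b
Σ=18b of 18 (106bpm 6/8) — PASS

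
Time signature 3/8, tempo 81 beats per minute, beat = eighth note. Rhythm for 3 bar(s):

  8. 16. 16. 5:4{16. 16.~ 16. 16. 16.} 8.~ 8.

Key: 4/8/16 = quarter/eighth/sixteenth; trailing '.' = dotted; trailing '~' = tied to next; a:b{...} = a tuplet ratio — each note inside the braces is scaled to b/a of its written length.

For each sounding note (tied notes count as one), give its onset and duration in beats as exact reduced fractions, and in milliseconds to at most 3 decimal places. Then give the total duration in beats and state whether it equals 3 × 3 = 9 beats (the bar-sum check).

1) 0.0ms=0b +1111.111ms=3/2b
2) 1111.111ms=3/2b +555.556ms=3/4b
3) 1666.667ms=9/4b +555.556ms=3/4b
4) 2222.222ms=3b +444.444ms=3/5b
5) 2666.667ms=18/5b +888.889ms=6/5b
6) 3555.556ms=24/5b +444.444ms=3/5b
7) 4000.0ms=27/5b +444.444ms=3/5b
8) 4444.444ms=6b +2222.222ms=3b
Σ=9b of 9 (81bpm 3/8) — PASS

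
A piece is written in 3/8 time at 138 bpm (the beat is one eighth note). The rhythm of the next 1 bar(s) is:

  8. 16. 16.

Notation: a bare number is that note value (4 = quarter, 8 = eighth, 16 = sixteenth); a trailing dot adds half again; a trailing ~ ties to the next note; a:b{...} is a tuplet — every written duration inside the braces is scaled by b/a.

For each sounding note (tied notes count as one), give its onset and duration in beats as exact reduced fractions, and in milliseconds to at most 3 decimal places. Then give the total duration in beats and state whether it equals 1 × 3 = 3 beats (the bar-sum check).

1) 0.0ms=0b +652.174ms=3/2b
2) 652.174ms=3/2b +326.087ms=3/4b
3) 978.261ms=9/4b +326.087ms=3/4b
Σ=3b of 3 (138bpm 3/8) — PASS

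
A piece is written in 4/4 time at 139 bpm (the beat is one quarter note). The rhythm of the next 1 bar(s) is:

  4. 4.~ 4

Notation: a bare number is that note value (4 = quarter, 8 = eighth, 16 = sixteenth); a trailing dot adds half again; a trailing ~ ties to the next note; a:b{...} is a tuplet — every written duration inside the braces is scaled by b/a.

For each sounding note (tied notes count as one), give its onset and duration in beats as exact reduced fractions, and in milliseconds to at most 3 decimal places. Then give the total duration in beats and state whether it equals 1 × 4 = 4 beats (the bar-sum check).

1) 0.0ms=0b +647.482ms=3/2b
2) 647.482ms=3/2b +1079.137ms=5/2b
Σ=4b of 4 (139bpm 4/4) — PASS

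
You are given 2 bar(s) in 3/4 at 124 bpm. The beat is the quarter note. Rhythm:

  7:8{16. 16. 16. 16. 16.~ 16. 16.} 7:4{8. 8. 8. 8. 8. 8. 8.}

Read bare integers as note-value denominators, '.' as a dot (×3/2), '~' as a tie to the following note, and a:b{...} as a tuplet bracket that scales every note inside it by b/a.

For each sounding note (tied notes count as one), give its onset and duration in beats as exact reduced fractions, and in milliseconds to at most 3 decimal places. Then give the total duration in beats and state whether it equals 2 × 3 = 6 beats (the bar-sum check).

1) 0.0ms=0b +207.373ms=3/7b
2) 207.373ms=3/7b +207.373ms=3/7b
3) 414.747ms=6/7b +207.373ms=3/7b
4) 622.12ms=9/7b +207.373ms=3/7b
5) 829.493ms=12/7b +414.747ms=6/7b
6) 1244.24ms=18/7b +207.373ms=3/7b
7) 1451.613ms=3b +207.373ms=3/7b
8) 1658.986ms=24/7b +207.373ms=3/7b
9) 1866.359ms=27/7b +207.373ms=3/7b
10) 2073.733ms=30/7b +207.373ms=3/7b
11) 2281.106ms=33/7b +207.373ms=3/7b
12) 2488.479ms=36/7b +207.373ms=3/7b
13) 2695.853ms=39/7b +207.373ms=3/7b
Σ=6b of 6 (124bpm 3/4) — PASS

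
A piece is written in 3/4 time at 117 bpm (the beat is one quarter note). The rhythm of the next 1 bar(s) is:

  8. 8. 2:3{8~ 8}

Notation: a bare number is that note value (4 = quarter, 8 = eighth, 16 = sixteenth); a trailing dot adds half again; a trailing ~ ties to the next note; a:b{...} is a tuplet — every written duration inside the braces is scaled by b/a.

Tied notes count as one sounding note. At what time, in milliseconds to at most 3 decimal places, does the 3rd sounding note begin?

note 3 onset = 3/2b = 769.231ms

1. 0.0ms @ 0 + 384.615ms (3/4)
2. 384.615ms @ 3/4 + 384.615ms (3/4)
3. 769.231ms @ 3/2 + 769.231ms (3/2)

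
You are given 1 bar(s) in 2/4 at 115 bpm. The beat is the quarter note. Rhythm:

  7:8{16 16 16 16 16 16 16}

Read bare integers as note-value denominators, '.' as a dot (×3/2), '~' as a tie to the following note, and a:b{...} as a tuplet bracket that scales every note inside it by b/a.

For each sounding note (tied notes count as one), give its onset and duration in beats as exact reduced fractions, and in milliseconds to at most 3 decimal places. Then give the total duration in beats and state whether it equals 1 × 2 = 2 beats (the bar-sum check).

1) 0.0ms=0b +149.068ms=2/7b
2) 149.068ms=2/7b +149.068ms=2/7b
3) 298.137ms=4/7b +149.068ms=2/7b
4) 447.205ms=6/7b +149.068ms=2/7b
5) 596.273ms=8/7b +149.068ms=2/7b
6) 745.342ms=10/7b +149.068ms=2/7b
7) 894.41ms=12/7b +149.068ms=2/7b
Σ=2b of 2 (115bpm 2/4) — PASS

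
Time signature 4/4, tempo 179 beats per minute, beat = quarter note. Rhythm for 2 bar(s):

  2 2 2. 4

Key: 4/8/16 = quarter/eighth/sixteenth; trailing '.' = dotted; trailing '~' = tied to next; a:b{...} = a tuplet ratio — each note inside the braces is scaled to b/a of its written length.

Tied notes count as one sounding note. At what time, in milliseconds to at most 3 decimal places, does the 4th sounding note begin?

1. 0.0ms @ 0 + 670.391ms (2)
2. 670.391ms @ 2 + 670.391ms (2)
3. 1340.782ms @ 4 + 1005.587ms (3)
4. 2346.369ms @ 7 + 335.196ms (1)

note 4 onset = 7b = 2346.369ms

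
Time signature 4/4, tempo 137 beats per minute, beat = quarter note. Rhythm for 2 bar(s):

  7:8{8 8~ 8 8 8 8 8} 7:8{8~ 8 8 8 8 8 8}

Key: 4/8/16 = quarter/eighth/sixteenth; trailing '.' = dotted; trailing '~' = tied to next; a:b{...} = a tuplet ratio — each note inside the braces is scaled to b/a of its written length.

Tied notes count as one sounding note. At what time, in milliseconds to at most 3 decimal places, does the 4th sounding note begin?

note 4 onset = 16/7b = 1001.043ms

1. 0.0ms @ 0 + 250.261ms (4/7)
2. 250.261ms @ 4/7 + 500.521ms (8/7)
3. 750.782ms @ 12/7 + 250.261ms (4/7)
4. 1001.043ms @ 16/7 + 250.261ms (4/7)
5. 1251.303ms @ 20/7 + 250.261ms (4/7)
6. 1501.564ms @ 24/7 + 250.261ms (4/7)
7. 1751.825ms @ 4 + 500.521ms (8/7)
8. 2252.346ms @ 36/7 + 250.261ms (4/7)
9. 2502.607ms @ 40/7 + 250.261ms (4/7)
10. 2752.868ms @ 44/7 + 250.261ms (4/7)
11. 3003.128ms @ 48/7 + 250.261ms (4/7)
12. 3253.389ms @ 52/7 + 250.261ms (4/7)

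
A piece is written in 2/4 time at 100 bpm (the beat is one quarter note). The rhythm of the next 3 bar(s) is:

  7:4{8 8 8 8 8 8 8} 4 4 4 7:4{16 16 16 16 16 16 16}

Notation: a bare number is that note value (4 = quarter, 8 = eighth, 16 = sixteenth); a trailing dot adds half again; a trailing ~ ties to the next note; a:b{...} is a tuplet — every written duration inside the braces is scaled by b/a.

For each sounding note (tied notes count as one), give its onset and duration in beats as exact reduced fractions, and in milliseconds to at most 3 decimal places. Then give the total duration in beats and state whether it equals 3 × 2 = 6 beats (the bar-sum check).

1) 0.0ms=0b +171.429ms=2/7b
2) 171.429ms=2/7b +171.429ms=2/7b
3) 342.857ms=4/7b +171.429ms=2/7b
4) 514.286ms=6/7b +171.429ms=2/7b
5) 685.714ms=8/7b +171.429ms=2/7b
6) 857.143ms=10/7b +171.429ms=2/7b
7) 1028.571ms=12/7b +171.429ms=2/7b
8) 1200.0ms=2b +600.0ms=1b
9) 1800.0ms=3b +600.0ms=1b
10) 2400.0ms=4b +600.0ms=1b
11) 3000.0ms=5b +85.714ms=1/7b
12) 3085.714ms=36/7b +85.714ms=1/7b
13) 3171.429ms=37/7b +85.714ms=1/7b
14) 3257.143ms=38/7b +85.714ms=1/7b
15) 3342.857ms=39/7b +85.714ms=1/7b
16) 3428.571ms=40/7b +85.714ms=1/7b
17) 3514.286ms=41/7b +85.714ms=1/7b
Σ=6b of 6 (100bpm 2/4) — PASS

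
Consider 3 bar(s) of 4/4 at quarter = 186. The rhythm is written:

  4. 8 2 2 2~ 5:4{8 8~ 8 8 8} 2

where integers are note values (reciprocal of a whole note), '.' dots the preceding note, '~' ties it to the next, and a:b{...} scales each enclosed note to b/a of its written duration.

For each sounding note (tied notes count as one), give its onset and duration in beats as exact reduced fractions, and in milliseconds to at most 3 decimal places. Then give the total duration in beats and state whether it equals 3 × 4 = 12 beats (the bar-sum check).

1) 0.0ms=0b +483.871ms=3/2b
2) 483.871ms=3/2b +161.29ms=1/2b
3) 645.161ms=2b +645.161ms=2b
4) 1290.323ms=4b +645.161ms=2b
5) 1935.484ms=6b +774.194ms=12/5b
6) 2709.677ms=42/5b +258.065ms=4/5b
7) 2967.742ms=46/5b +129.032ms=2/5b
8) 3096.774ms=48/5b +129.032ms=2/5b
9) 3225.806ms=10b +645.161ms=2b
Σ=12b of 12 (186bpm 4/4) — PASS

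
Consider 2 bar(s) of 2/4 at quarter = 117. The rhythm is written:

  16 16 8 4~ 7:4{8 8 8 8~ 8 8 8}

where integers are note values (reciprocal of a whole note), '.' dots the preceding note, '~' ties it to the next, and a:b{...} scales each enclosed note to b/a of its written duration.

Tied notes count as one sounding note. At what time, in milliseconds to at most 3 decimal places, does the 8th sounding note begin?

1. 0.0ms @ 0 + 128.205ms (1/4)
2. 128.205ms @ 1/4 + 128.205ms (1/4)
3. 256.41ms @ 1/2 + 256.41ms (1/2)
4. 512.821ms @ 1 + 659.341ms (9/7)
5. 1172.161ms @ 16/7 + 146.52ms (2/7)
6. 1318.681ms @ 18/7 + 146.52ms (2/7)
7. 1465.201ms @ 20/7 + 293.04ms (4/7)
8. 1758.242ms @ 24/7 + 146.52ms (2/7)
9. 1904.762ms @ 26/7 + 146.52ms (2/7)

note 8 onset = 24/7b = 1758.242ms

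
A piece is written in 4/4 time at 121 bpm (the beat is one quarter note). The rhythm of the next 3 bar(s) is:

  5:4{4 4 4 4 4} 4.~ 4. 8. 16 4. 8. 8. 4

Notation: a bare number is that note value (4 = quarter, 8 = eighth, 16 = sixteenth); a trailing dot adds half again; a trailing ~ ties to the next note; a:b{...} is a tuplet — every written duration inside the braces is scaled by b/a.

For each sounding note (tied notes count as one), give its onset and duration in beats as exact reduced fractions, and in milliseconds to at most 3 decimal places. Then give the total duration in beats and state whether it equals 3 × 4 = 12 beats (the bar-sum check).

1) 0.0ms=0b +396.694ms=4/5b
2) 396.694ms=4/5b +396.694ms=4/5b
3) 793.388ms=8/5b +396.694ms=4/5b
4) 1190.083ms=12/5b +396.694ms=4/5b
5) 1586.777ms=16/5b +396.694ms=4/5b
6) 1983.471ms=4b +1487.603ms=3b
7) 3471.074ms=7b +371.901ms=3/4b
8) 3842.975ms=31/4b +123.967ms=1/4b
9) 3966.942ms=8b +743.802ms=3/2b
10) 4710.744ms=19/2b +371.901ms=3/4b
11) 5082.645ms=41/4b +371.901ms=3/4b
12) 5454.545ms=11b +495.868ms=1b
Σ=12b of 12 (121bpm 4/4) — PASS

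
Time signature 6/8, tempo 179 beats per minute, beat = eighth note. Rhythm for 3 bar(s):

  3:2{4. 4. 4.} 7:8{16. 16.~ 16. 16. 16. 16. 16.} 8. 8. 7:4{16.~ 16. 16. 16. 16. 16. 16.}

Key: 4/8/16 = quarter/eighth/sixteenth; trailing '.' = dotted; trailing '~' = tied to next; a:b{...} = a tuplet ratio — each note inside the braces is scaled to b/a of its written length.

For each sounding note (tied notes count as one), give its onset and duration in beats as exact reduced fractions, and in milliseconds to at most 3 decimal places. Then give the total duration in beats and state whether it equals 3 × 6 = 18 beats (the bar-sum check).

1) 0.0ms=0b +670.391ms=2b
2) 670.391ms=2b +670.391ms=2b
3) 1340.782ms=4b +670.391ms=2b
4) 2011.173ms=6b +287.31ms=6/7b
5) 2298.484ms=48/7b +574.621ms=12/7b
6) 2873.105ms=60/7b +287.31ms=6/7b
7) 3160.415ms=66/7b +287.31ms=6/7b
8) 3447.725ms=72/7b +287.31ms=6/7b
9) 3735.036ms=78/7b +287.31ms=6/7b
10) 4022.346ms=12b +502.793ms=3/2b
11) 4525.14ms=27/2b +502.793ms=3/2b
12) 5027.933ms=15b +287.31ms=6/7b
13) 5315.243ms=111/7b +143.655ms=3/7b
14) 5458.899ms=114/7b +143.655ms=3/7b
15) 5602.554ms=117/7b +143.655ms=3/7b
16) 5746.209ms=120/7b +143.655ms=3/7b
17) 5889.864ms=123/7b +143.655ms=3/7b
Σ=18b of 18 (179bpm 6/8) — PASS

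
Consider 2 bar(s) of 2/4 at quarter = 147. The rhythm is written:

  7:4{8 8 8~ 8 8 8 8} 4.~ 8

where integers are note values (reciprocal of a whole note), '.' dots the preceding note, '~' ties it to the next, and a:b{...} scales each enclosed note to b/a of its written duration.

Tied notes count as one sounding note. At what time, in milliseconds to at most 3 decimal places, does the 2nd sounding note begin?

note 2 onset = 2/7b = 116.618ms

1. 0.0ms @ 0 + 116.618ms (2/7)
2. 116.618ms @ 2/7 + 116.618ms (2/7)
3. 233.236ms @ 4/7 + 233.236ms (4/7)
4. 466.472ms @ 8/7 + 116.618ms (2/7)
5. 583.09ms @ 10/7 + 116.618ms (2/7)
6. 699.708ms @ 12/7 + 116.618ms (2/7)
7. 816.327ms @ 2 + 816.327ms (2)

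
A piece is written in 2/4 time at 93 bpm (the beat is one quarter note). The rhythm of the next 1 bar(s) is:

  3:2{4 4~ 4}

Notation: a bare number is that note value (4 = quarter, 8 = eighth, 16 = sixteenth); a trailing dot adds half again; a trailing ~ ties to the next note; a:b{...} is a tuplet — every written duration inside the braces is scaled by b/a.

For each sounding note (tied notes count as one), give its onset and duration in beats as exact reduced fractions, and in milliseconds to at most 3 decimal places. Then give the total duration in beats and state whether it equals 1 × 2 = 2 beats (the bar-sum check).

1) 0.0ms=0b +430.108ms=2/3b
2) 430.108ms=2/3b +860.215ms=4/3b
Σ=2b of 2 (93bpm 2/4) — PASS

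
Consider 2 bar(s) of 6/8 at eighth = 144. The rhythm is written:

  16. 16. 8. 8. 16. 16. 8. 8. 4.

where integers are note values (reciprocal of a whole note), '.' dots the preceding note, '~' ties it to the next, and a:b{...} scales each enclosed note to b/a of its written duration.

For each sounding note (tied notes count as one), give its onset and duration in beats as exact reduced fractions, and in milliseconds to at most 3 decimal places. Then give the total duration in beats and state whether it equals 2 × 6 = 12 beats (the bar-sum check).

1) 0.0ms=0b +312.5ms=3/4b
2) 312.5ms=3/4b +312.5ms=3/4b
3) 625.0ms=3/2b +625.0ms=3/2b
4) 1250.0ms=3b +625.0ms=3/2b
5) 1875.0ms=9/2b +312.5ms=3/4b
6) 2187.5ms=21/4b +312.5ms=3/4b
7) 2500.0ms=6b +625.0ms=3/2b
8) 3125.0ms=15/2b +625.0ms=3/2b
9) 3750.0ms=9b +1250.0ms=3b
Σ=12b of 12 (144bpm 6/8) — PASS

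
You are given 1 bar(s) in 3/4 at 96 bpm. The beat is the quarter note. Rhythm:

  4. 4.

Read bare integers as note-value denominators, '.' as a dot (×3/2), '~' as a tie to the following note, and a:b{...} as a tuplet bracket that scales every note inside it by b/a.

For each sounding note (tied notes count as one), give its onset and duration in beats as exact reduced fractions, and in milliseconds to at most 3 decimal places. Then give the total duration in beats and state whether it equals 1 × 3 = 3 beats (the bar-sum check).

1) 0.0ms=0b +937.5ms=3/2b
2) 937.5ms=3/2b +937.5ms=3/2b
Σ=3b of 3 (96bpm 3/4) — PASS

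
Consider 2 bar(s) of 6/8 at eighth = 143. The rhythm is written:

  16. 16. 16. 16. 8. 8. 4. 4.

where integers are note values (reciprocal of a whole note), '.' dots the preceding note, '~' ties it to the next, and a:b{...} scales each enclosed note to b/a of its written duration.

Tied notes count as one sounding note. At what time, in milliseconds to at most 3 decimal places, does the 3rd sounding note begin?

note 3 onset = 3/2b = 629.371ms

1. 0.0ms @ 0 + 314.685ms (3/4)
2. 314.685ms @ 3/4 + 314.685ms (3/4)
3. 629.371ms @ 3/2 + 314.685ms (3/4)
4. 944.056ms @ 9/4 + 314.685ms (3/4)
5. 1258.741ms @ 3 + 629.371ms (3/2)
6. 1888.112ms @ 9/2 + 629.371ms (3/2)
7. 2517.483ms @ 6 + 1258.741ms (3)
8. 3776.224ms @ 9 + 1258.741ms (3)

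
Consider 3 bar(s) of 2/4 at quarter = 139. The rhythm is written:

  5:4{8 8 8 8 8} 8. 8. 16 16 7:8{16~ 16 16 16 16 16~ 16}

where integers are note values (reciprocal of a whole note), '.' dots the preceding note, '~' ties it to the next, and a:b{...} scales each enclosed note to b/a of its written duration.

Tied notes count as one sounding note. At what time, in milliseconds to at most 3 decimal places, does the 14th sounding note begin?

note 14 onset = 38/7b = 2343.268ms

1. 0.0ms @ 0 + 172.662ms (2/5)
2. 172.662ms @ 2/5 + 172.662ms (2/5)
3. 345.324ms @ 4/5 + 172.662ms (2/5)
4. 517.986ms @ 6/5 + 172.662ms (2/5)
5. 690.647ms @ 8/5 + 172.662ms (2/5)
6. 863.309ms @ 2 + 323.741ms (3/4)
7. 1187.05ms @ 11/4 + 323.741ms (3/4)
8. 1510.791ms @ 7/2 + 107.914ms (1/4)
9. 1618.705ms @ 15/4 + 107.914ms (1/4)
10. 1726.619ms @ 4 + 246.66ms (4/7)
11. 1973.279ms @ 32/7 + 123.33ms (2/7)
12. 2096.608ms @ 34/7 + 123.33ms (2/7)
13. 2219.938ms @ 36/7 + 123.33ms (2/7)
14. 2343.268ms @ 38/7 + 246.66ms (4/7)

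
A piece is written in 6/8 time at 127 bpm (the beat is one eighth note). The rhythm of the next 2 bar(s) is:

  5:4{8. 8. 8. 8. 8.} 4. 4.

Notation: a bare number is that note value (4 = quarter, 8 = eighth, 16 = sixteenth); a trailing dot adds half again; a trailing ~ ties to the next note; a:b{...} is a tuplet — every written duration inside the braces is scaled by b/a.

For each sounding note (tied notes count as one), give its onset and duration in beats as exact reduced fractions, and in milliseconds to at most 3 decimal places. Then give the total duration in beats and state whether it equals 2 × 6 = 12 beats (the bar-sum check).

1) 0.0ms=0b +566.929ms=6/5b
2) 566.929ms=6/5b +566.929ms=6/5b
3) 1133.858ms=12/5b +566.929ms=6/5b
4) 1700.787ms=18/5b +566.929ms=6/5b
5) 2267.717ms=24/5b +566.929ms=6/5b
6) 2834.646ms=6b +1417.323ms=3b
7) 4251.969ms=9b +1417.323ms=3b
Σ=12b of 12 (127bpm 6/8) — PASS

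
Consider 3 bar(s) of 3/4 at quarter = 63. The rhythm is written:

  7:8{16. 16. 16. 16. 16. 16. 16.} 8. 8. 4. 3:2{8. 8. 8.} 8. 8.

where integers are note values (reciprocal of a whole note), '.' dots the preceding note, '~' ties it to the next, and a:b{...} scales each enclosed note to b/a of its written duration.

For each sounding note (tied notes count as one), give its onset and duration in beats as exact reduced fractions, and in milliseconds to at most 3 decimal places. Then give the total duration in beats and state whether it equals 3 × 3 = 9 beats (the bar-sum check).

1) 0.0ms=0b +408.163ms=3/7b
2) 408.163ms=3/7b +408.163ms=3/7b
3) 816.327ms=6/7b +408.163ms=3/7b
4) 1224.49ms=9/7b +408.163ms=3/7b
5) 1632.653ms=12/7b +408.163ms=3/7b
6) 2040.816ms=15/7b +408.163ms=3/7b
7) 2448.98ms=18/7b +408.163ms=3/7b
8) 2857.143ms=3b +714.286ms=3/4b
9) 3571.429ms=15/4b +714.286ms=3/4b
10) 4285.714ms=9/2b +1428.571ms=3/2b
11) 5714.286ms=6b +476.19ms=1/2b
12) 6190.476ms=13/2b +476.19ms=1/2b
13) 6666.667ms=7b +476.19ms=1/2b
14) 7142.857ms=15/2b +714.286ms=3/4b
15) 7857.143ms=33/4b +714.286ms=3/4b
Σ=9b of 9 (63bpm 3/4) — PASS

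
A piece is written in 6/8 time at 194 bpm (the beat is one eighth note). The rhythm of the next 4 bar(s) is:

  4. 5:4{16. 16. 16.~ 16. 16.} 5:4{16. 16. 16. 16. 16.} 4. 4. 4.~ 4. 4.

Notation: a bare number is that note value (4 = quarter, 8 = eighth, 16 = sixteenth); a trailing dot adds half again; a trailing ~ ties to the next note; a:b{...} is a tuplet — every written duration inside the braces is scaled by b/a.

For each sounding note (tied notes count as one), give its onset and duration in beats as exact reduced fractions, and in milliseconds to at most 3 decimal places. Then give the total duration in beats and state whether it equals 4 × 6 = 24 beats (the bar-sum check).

1) 0.0ms=0b +927.835ms=3b
2) 927.835ms=3b +185.567ms=3/5b
3) 1113.402ms=18/5b +185.567ms=3/5b
4) 1298.969ms=21/5b +371.134ms=6/5b
5) 1670.103ms=27/5b +185.567ms=3/5b
6) 1855.67ms=6b +185.567ms=3/5b
7) 2041.237ms=33/5b +185.567ms=3/5b
8) 2226.804ms=36/5b +185.567ms=3/5b
9) 2412.371ms=39/5b +185.567ms=3/5b
10) 2597.938ms=42/5b +185.567ms=3/5b
11) 2783.505ms=9b +927.835ms=3b
12) 3711.34ms=12b +927.835ms=3b
13) 4639.175ms=15b +1855.67ms=6b
14) 6494.845ms=21b +927.835ms=3b
Σ=24b of 24 (194bpm 6/8) — PASS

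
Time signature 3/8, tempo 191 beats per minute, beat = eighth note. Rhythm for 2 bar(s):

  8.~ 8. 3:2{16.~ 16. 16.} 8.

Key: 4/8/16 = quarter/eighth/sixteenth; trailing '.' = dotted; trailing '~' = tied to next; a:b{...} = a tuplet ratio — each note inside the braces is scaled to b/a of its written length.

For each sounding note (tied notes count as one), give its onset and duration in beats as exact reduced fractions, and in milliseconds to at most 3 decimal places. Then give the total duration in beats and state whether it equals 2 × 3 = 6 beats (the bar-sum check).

1) 0.0ms=0b +942.408ms=3b
2) 942.408ms=3b +314.136ms=1b
3) 1256.545ms=4b +157.068ms=1/2b
4) 1413.613ms=9/2b +471.204ms=3/2b
Σ=6b of 6 (191bpm 3/8) — PASS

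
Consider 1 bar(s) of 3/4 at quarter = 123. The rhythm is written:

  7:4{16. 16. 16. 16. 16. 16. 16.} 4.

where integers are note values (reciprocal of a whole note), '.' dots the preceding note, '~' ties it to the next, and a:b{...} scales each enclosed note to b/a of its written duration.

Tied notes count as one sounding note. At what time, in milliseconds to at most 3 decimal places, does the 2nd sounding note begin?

note 2 onset = 3/14b = 104.53ms

1. 0.0ms @ 0 + 104.53ms (3/14)
2. 104.53ms @ 3/14 + 104.53ms (3/14)
3. 209.059ms @ 3/7 + 104.53ms (3/14)
4. 313.589ms @ 9/14 + 104.53ms (3/14)
5. 418.118ms @ 6/7 + 104.53ms (3/14)
6. 522.648ms @ 15/14 + 104.53ms (3/14)
7. 627.178ms @ 9/7 + 104.53ms (3/14)
8. 731.707ms @ 3/2 + 731.707ms (3/2)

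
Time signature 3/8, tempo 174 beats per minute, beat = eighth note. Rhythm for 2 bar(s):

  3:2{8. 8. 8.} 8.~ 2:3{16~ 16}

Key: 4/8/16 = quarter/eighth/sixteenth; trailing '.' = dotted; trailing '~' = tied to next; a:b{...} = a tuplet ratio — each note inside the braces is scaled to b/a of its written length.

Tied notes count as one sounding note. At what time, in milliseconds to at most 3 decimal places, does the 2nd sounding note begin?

note 2 onset = 1b = 344.828ms

1. 0.0ms @ 0 + 344.828ms (1)
2. 344.828ms @ 1 + 344.828ms (1)
3. 689.655ms @ 2 + 344.828ms (1)
4. 1034.483ms @ 3 + 1034.483ms (3)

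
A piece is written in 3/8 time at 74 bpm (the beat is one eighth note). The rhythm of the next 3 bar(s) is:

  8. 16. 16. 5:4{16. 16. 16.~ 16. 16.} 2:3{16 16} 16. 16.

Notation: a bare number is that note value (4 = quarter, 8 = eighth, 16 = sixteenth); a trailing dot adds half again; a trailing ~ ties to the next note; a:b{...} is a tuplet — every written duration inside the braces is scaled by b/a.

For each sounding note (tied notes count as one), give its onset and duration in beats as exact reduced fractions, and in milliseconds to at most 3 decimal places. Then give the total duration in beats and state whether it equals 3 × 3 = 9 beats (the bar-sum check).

1) 0.0ms=0b +1216.216ms=3/2b
2) 1216.216ms=3/2b +608.108ms=3/4b
3) 1824.324ms=9/4b +608.108ms=3/4b
4) 2432.432ms=3b +486.486ms=3/5b
5) 2918.919ms=18/5b +486.486ms=3/5b
6) 3405.405ms=21/5b +972.973ms=6/5b
7) 4378.378ms=27/5b +486.486ms=3/5b
8) 4864.865ms=6b +608.108ms=3/4b
9) 5472.973ms=27/4b +608.108ms=3/4b
10) 6081.081ms=15/2b +608.108ms=3/4b
11) 6689.189ms=33/4b +608.108ms=3/4b
Σ=9b of 9 (74bpm 3/8) — PASS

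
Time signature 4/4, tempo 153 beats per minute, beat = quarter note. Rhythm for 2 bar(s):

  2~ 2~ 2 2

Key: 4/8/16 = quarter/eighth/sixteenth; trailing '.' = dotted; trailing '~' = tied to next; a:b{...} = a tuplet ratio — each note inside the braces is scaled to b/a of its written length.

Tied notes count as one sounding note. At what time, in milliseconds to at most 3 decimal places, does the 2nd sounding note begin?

1. 0.0ms @ 0 + 2352.941ms (6)
2. 2352.941ms @ 6 + 784.314ms (2)

note 2 onset = 6b = 2352.941ms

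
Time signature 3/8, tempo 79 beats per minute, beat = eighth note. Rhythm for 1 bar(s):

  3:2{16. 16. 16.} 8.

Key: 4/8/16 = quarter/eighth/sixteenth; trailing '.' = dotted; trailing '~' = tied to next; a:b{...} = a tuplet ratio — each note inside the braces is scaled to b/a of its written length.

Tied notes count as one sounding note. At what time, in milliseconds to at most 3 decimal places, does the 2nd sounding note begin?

1. 0.0ms @ 0 + 379.747ms (1/2)
2. 379.747ms @ 1/2 + 379.747ms (1/2)
3. 759.494ms @ 1 + 379.747ms (1/2)
4. 1139.241ms @ 3/2 + 1139.241ms (3/2)

note 2 onset = 1/2b = 379.747ms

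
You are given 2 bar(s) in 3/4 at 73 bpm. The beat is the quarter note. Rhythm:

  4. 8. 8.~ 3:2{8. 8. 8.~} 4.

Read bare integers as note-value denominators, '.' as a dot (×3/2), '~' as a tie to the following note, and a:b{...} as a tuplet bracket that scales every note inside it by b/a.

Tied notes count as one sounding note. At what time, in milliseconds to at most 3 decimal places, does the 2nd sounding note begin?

note 2 onset = 3/2b = 1232.877ms

1. 0.0ms @ 0 + 1232.877ms (3/2)
2. 1232.877ms @ 3/2 + 616.438ms (3/4)
3. 1849.315ms @ 9/4 + 1027.397ms (5/4)
4. 2876.712ms @ 7/2 + 410.959ms (1/2)
5. 3287.671ms @ 4 + 1643.836ms (2)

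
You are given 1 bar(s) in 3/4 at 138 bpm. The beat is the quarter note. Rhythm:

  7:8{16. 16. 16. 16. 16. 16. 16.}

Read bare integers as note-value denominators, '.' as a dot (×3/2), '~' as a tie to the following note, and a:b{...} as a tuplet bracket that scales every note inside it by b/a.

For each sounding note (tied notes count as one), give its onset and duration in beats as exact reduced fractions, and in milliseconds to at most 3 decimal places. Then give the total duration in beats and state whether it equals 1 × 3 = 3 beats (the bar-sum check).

1) 0.0ms=0b +186.335ms=3/7b
2) 186.335ms=3/7b +186.335ms=3/7b
3) 372.671ms=6/7b +186.335ms=3/7b
4) 559.006ms=9/7b +186.335ms=3/7b
5) 745.342ms=12/7b +186.335ms=3/7b
6) 931.677ms=15/7b +186.335ms=3/7b
7) 1118.012ms=18/7b +186.335ms=3/7b
Σ=3b of 3 (138bpm 3/4) — PASS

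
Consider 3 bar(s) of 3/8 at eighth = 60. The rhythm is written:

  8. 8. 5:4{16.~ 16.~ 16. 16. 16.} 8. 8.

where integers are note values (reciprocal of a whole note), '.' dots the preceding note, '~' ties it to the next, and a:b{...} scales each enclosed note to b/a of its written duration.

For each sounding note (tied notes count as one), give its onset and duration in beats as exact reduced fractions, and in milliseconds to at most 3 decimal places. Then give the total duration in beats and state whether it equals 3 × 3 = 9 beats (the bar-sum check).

1) 0.0ms=0b +1500.0ms=3/2b
2) 1500.0ms=3/2b +1500.0ms=3/2b
3) 3000.0ms=3b +1800.0ms=9/5b
4) 4800.0ms=24/5b +600.0ms=3/5b
5) 5400.0ms=27/5b +600.0ms=3/5b
6) 6000.0ms=6b +1500.0ms=3/2b
7) 7500.0ms=15/2b +1500.0ms=3/2b
Σ=9b of 9 (60bpm 3/8) — PASS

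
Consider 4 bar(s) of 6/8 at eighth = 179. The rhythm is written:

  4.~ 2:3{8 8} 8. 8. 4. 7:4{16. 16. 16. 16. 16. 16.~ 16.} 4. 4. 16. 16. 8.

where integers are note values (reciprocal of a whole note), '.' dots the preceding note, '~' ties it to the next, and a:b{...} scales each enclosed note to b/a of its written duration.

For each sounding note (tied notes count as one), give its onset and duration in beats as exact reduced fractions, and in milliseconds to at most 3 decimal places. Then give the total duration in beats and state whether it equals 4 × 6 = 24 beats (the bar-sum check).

1) 0.0ms=0b +1508.38ms=9/2b
2) 1508.38ms=9/2b +502.793ms=3/2b
3) 2011.173ms=6b +502.793ms=3/2b
4) 2513.966ms=15/2b +502.793ms=3/2b
5) 3016.76ms=9b +1005.587ms=3b
6) 4022.346ms=12b +143.655ms=3/7b
7) 4166.002ms=87/7b +143.655ms=3/7b
8) 4309.657ms=90/7b +143.655ms=3/7b
9) 4453.312ms=93/7b +143.655ms=3/7b
10) 4596.967ms=96/7b +143.655ms=3/7b
11) 4740.623ms=99/7b +287.31ms=6/7b
12) 5027.933ms=15b +1005.587ms=3b
13) 6033.52ms=18b +1005.587ms=3b
14) 7039.106ms=21b +251.397ms=3/4b
15) 7290.503ms=87/4b +251.397ms=3/4b
16) 7541.899ms=45/2b +502.793ms=3/2b
Σ=24b of 24 (179bpm 6/8) — PASS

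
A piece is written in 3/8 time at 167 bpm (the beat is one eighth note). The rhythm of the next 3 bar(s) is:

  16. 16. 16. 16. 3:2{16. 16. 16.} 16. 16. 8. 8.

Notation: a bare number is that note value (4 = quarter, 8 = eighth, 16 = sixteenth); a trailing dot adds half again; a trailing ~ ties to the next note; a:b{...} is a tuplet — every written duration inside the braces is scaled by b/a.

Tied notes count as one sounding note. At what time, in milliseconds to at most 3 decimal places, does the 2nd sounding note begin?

1. 0.0ms @ 0 + 269.461ms (3/4)
2. 269.461ms @ 3/4 + 269.461ms (3/4)
3. 538.922ms @ 3/2 + 269.461ms (3/4)
4. 808.383ms @ 9/4 + 269.461ms (3/4)
5. 1077.844ms @ 3 + 179.641ms (1/2)
6. 1257.485ms @ 7/2 + 179.641ms (1/2)
7. 1437.126ms @ 4 + 179.641ms (1/2)
8. 1616.766ms @ 9/2 + 269.461ms (3/4)
9. 1886.228ms @ 21/4 + 269.461ms (3/4)
10. 2155.689ms @ 6 + 538.922ms (3/2)
11. 2694.611ms @ 15/2 + 538.922ms (3/2)

note 2 onset = 3/4b = 269.461ms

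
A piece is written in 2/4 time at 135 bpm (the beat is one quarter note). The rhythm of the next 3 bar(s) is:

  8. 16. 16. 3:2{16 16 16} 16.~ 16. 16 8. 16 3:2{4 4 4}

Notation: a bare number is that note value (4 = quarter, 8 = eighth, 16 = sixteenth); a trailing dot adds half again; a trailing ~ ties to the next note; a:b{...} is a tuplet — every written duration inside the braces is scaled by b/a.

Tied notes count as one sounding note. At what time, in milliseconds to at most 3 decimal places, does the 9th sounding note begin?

note 9 onset = 3b = 1333.333ms

1. 0.0ms @ 0 + 333.333ms (3/4)
2. 333.333ms @ 3/4 + 166.667ms (3/8)
3. 500.0ms @ 9/8 + 166.667ms (3/8)
4. 666.667ms @ 3/2 + 74.074ms (1/6)
5. 740.741ms @ 5/3 + 74.074ms (1/6)
6. 814.815ms @ 11/6 + 74.074ms (1/6)
7. 888.889ms @ 2 + 333.333ms (3/4)
8. 1222.222ms @ 11/4 + 111.111ms (1/4)
9. 1333.333ms @ 3 + 333.333ms (3/4)
10. 1666.667ms @ 15/4 + 111.111ms (1/4)
11. 1777.778ms @ 4 + 296.296ms (2/3)
12. 2074.074ms @ 14/3 + 296.296ms (2/3)
13. 2370.37ms @ 16/3 + 296.296ms (2/3)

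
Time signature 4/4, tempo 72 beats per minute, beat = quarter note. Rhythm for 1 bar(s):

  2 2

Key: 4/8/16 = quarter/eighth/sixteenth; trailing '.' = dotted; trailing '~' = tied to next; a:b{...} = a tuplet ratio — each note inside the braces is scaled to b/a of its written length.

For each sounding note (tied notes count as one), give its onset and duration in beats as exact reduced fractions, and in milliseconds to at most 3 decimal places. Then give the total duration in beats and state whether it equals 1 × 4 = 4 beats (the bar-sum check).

1) 0.0ms=0b +1666.667ms=2b
2) 1666.667ms=2b +1666.667ms=2b
Σ=4b of 4 (72bpm 4/4) — PASS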